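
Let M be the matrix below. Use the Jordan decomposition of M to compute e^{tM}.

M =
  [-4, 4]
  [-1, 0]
e^{tM} =
  [-2*t*exp(-2*t) + exp(-2*t), 4*t*exp(-2*t)]
  [-t*exp(-2*t), 2*t*exp(-2*t) + exp(-2*t)]

Strategy: write M = P · J · P⁻¹ where J is a Jordan canonical form, so e^{tM} = P · e^{tJ} · P⁻¹, and e^{tJ} can be computed block-by-block.

M has Jordan form
J =
  [-2,  1]
  [ 0, -2]
(up to reordering of blocks).

Per-block formulas:
  For a 2×2 Jordan block J_2(-2): exp(t · J_2(-2)) = e^(-2t)·(I + t·N), where N is the 2×2 nilpotent shift.

After assembling e^{tJ} and conjugating by P, we get:

e^{tM} =
  [-2*t*exp(-2*t) + exp(-2*t), 4*t*exp(-2*t)]
  [-t*exp(-2*t), 2*t*exp(-2*t) + exp(-2*t)]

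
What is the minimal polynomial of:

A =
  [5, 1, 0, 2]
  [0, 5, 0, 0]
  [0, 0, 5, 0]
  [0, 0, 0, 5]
x^2 - 10*x + 25

The characteristic polynomial is χ_A(x) = (x - 5)^4, so the eigenvalues are known. The minimal polynomial is
  m_A(x) = Π_λ (x − λ)^{k_λ}
where k_λ is the size of the *largest* Jordan block for λ (equivalently, the smallest k with (A − λI)^k v = 0 for every generalised eigenvector v of λ).

  λ = 5: largest Jordan block has size 2, contributing (x − 5)^2

So m_A(x) = (x - 5)^2 = x^2 - 10*x + 25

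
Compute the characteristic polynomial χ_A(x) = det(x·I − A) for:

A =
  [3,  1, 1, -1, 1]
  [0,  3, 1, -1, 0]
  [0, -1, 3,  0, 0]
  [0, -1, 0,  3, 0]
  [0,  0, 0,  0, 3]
x^5 - 15*x^4 + 90*x^3 - 270*x^2 + 405*x - 243

Expanding det(x·I − A) (e.g. by cofactor expansion or by noting that A is similar to its Jordan form J, which has the same characteristic polynomial as A) gives
  χ_A(x) = x^5 - 15*x^4 + 90*x^3 - 270*x^2 + 405*x - 243
which factors as (x - 3)^5. The eigenvalues (with algebraic multiplicities) are λ = 3 with multiplicity 5.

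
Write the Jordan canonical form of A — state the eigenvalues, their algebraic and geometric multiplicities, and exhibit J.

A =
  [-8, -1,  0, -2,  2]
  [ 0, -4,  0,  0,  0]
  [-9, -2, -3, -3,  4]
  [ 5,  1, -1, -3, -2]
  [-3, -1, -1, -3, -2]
J_2(-4) ⊕ J_2(-4) ⊕ J_1(-4)

The characteristic polynomial is
  det(x·I − A) = x^5 + 20*x^4 + 160*x^3 + 640*x^2 + 1280*x + 1024 = (x + 4)^5

Eigenvalues and multiplicities (the geometric multiplicity of λ is n − rank(A − λI), which equals the number of Jordan blocks for λ):
  λ = -4: algebraic multiplicity = 5, geometric multiplicity = 3

Determining the block sizes for each eigenvalue:
  λ = -4: with am = 5 and gm = 3, the partition is not yet determined (e.g. several partitions of 5 into 3 parts exist). Let N = A − (-4)·I. Computing rank(N^1) = 2, rank(N^2) = 0; the number of blocks of size ≥ j is rank(N^{j−1}) − rank(N^j), giving [3, 2]. So we have 2 block(s) of size 2, 1 block(s) of size 1 → block sizes [2, 2, 1]

Assembling the blocks gives a Jordan form
J =
  [-4,  1,  0,  0,  0]
  [ 0, -4,  0,  0,  0]
  [ 0,  0, -4,  1,  0]
  [ 0,  0,  0, -4,  0]
  [ 0,  0,  0,  0, -4]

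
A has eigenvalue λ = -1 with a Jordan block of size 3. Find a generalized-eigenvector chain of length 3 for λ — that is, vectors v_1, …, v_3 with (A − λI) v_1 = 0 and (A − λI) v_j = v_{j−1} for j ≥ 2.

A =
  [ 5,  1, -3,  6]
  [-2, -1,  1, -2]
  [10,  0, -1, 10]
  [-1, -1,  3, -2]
A Jordan chain for λ = -1 of length 3:
v_1 = (1, 0, 0, -1)ᵀ
v_2 = (-3, 1, 0, 3)ᵀ
v_3 = (0, 0, 1, 0)ᵀ

Let N = A − (-1)·I. We want v_3 with N^3 v_3 = 0 but N^2 v_3 ≠ 0; then v_{j-1} := N · v_j for j = 3, …, 2.

Pick v_3 = (0, 0, 1, 0)ᵀ.
Then v_2 = N · v_3 = (-3, 1, 0, 3)ᵀ.
Then v_1 = N · v_2 = (1, 0, 0, -1)ᵀ.

Sanity check: (A − (-1)·I) v_1 = (0, 0, 0, 0)ᵀ = 0. ✓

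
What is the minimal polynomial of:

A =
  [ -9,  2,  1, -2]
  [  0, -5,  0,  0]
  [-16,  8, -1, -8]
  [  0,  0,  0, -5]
x^2 + 10*x + 25

The characteristic polynomial is χ_A(x) = (x + 5)^4, so the eigenvalues are known. The minimal polynomial is
  m_A(x) = Π_λ (x − λ)^{k_λ}
where k_λ is the size of the *largest* Jordan block for λ (equivalently, the smallest k with (A − λI)^k v = 0 for every generalised eigenvector v of λ).

  λ = -5: largest Jordan block has size 2, contributing (x + 5)^2

So m_A(x) = (x + 5)^2 = x^2 + 10*x + 25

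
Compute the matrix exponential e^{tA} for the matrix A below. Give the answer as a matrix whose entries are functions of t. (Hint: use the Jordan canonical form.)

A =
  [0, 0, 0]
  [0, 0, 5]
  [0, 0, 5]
e^{tA} =
  [1, 0, 0]
  [0, 1, exp(5*t) - 1]
  [0, 0, exp(5*t)]

Strategy: write A = P · J · P⁻¹ where J is a Jordan canonical form, so e^{tA} = P · e^{tJ} · P⁻¹, and e^{tJ} can be computed block-by-block.

A has Jordan form
J =
  [0, 0, 0]
  [0, 0, 0]
  [0, 0, 5]
(up to reordering of blocks).

Per-block formulas:
  For a 1×1 block at λ = 5: exp(t · [5]) = [e^(5t)].
  For a 1×1 block at λ = 0: exp(t · [0]) = [e^(0t)].

After assembling e^{tJ} and conjugating by P, we get:

e^{tA} =
  [1, 0, 0]
  [0, 1, exp(5*t) - 1]
  [0, 0, exp(5*t)]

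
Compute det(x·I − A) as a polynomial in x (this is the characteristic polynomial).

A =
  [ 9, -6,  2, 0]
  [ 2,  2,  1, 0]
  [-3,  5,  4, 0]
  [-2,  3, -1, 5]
x^4 - 20*x^3 + 150*x^2 - 500*x + 625

Expanding det(x·I − A) (e.g. by cofactor expansion or by noting that A is similar to its Jordan form J, which has the same characteristic polynomial as A) gives
  χ_A(x) = x^4 - 20*x^3 + 150*x^2 - 500*x + 625
which factors as (x - 5)^4. The eigenvalues (with algebraic multiplicities) are λ = 5 with multiplicity 4.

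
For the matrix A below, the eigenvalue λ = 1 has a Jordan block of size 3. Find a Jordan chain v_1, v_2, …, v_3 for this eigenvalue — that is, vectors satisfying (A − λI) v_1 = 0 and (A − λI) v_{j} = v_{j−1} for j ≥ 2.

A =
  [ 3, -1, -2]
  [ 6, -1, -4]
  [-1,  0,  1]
A Jordan chain for λ = 1 of length 3:
v_1 = (0, 4, -2)ᵀ
v_2 = (2, 6, -1)ᵀ
v_3 = (1, 0, 0)ᵀ

Let N = A − (1)·I. We want v_3 with N^3 v_3 = 0 but N^2 v_3 ≠ 0; then v_{j-1} := N · v_j for j = 3, …, 2.

Pick v_3 = (1, 0, 0)ᵀ.
Then v_2 = N · v_3 = (2, 6, -1)ᵀ.
Then v_1 = N · v_2 = (0, 4, -2)ᵀ.

Sanity check: (A − (1)·I) v_1 = (0, 0, 0)ᵀ = 0. ✓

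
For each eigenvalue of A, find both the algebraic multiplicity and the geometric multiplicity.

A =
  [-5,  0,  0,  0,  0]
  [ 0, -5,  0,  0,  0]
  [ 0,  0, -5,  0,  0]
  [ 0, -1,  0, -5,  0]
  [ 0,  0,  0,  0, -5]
λ = -5: alg = 5, geom = 4

Step 1 — factor the characteristic polynomial to read off the algebraic multiplicities:
  χ_A(x) = (x + 5)^5

Step 2 — compute geometric multiplicities via the rank-nullity identity g(λ) = n − rank(A − λI):
  rank(A − (-5)·I) = 1, so dim ker(A − (-5)·I) = n − 1 = 4

Summary:
  λ = -5: algebraic multiplicity = 5, geometric multiplicity = 4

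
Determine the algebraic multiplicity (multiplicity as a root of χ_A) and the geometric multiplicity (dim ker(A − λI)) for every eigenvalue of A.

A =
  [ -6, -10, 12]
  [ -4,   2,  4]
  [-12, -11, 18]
λ = 4: alg = 2, geom = 1; λ = 6: alg = 1, geom = 1

Step 1 — factor the characteristic polynomial to read off the algebraic multiplicities:
  χ_A(x) = (x - 6)*(x - 4)^2

Step 2 — compute geometric multiplicities via the rank-nullity identity g(λ) = n − rank(A − λI):
  rank(A − (4)·I) = 2, so dim ker(A − (4)·I) = n − 2 = 1
  rank(A − (6)·I) = 2, so dim ker(A − (6)·I) = n − 2 = 1

Summary:
  λ = 4: algebraic multiplicity = 2, geometric multiplicity = 1
  λ = 6: algebraic multiplicity = 1, geometric multiplicity = 1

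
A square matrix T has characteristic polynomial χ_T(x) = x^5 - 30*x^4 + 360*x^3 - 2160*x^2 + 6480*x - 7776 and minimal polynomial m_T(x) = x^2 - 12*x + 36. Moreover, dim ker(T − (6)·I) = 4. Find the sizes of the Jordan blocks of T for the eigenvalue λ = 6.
Block sizes for λ = 6: [2, 1, 1, 1]

Step 1 — from the characteristic polynomial, algebraic multiplicity of λ = 6 is 5. From dim ker(T − (6)·I) = 4, there are exactly 4 Jordan blocks for λ = 6.
Step 2 — from the minimal polynomial, the factor (x − 6)^2 tells us the largest block for λ = 6 has size 2.
Step 3 — with total size 5, 4 blocks, and largest block 2, the block sizes (in nonincreasing order) are [2, 1, 1, 1].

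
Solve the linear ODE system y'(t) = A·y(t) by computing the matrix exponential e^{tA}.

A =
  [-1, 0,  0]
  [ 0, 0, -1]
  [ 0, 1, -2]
e^{tA} =
  [exp(-t), 0, 0]
  [0, t*exp(-t) + exp(-t), -t*exp(-t)]
  [0, t*exp(-t), -t*exp(-t) + exp(-t)]

Strategy: write A = P · J · P⁻¹ where J is a Jordan canonical form, so e^{tA} = P · e^{tJ} · P⁻¹, and e^{tJ} can be computed block-by-block.

A has Jordan form
J =
  [-1,  1,  0]
  [ 0, -1,  0]
  [ 0,  0, -1]
(up to reordering of blocks).

Per-block formulas:
  For a 1×1 block at λ = -1: exp(t · [-1]) = [e^(-1t)].
  For a 2×2 Jordan block J_2(-1): exp(t · J_2(-1)) = e^(-1t)·(I + t·N), where N is the 2×2 nilpotent shift.

After assembling e^{tJ} and conjugating by P, we get:

e^{tA} =
  [exp(-t), 0, 0]
  [0, t*exp(-t) + exp(-t), -t*exp(-t)]
  [0, t*exp(-t), -t*exp(-t) + exp(-t)]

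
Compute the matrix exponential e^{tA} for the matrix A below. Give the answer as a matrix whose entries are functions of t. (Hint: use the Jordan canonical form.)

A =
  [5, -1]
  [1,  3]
e^{tA} =
  [t*exp(4*t) + exp(4*t), -t*exp(4*t)]
  [t*exp(4*t), -t*exp(4*t) + exp(4*t)]

Strategy: write A = P · J · P⁻¹ where J is a Jordan canonical form, so e^{tA} = P · e^{tJ} · P⁻¹, and e^{tJ} can be computed block-by-block.

A has Jordan form
J =
  [4, 1]
  [0, 4]
(up to reordering of blocks).

Per-block formulas:
  For a 2×2 Jordan block J_2(4): exp(t · J_2(4)) = e^(4t)·(I + t·N), where N is the 2×2 nilpotent shift.

After assembling e^{tJ} and conjugating by P, we get:

e^{tA} =
  [t*exp(4*t) + exp(4*t), -t*exp(4*t)]
  [t*exp(4*t), -t*exp(4*t) + exp(4*t)]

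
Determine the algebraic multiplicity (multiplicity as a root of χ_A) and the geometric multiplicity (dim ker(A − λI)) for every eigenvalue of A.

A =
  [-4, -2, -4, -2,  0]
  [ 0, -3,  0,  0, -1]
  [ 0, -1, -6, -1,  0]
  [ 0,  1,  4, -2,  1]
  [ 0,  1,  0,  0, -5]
λ = -4: alg = 5, geom = 3

Step 1 — factor the characteristic polynomial to read off the algebraic multiplicities:
  χ_A(x) = (x + 4)^5

Step 2 — compute geometric multiplicities via the rank-nullity identity g(λ) = n − rank(A − λI):
  rank(A − (-4)·I) = 2, so dim ker(A − (-4)·I) = n − 2 = 3

Summary:
  λ = -4: algebraic multiplicity = 5, geometric multiplicity = 3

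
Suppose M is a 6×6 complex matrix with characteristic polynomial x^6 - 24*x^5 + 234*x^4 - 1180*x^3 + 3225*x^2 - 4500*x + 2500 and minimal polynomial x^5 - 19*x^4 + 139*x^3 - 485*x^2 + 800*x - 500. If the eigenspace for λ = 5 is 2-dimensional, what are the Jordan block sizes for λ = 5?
Block sizes for λ = 5: [3, 1]

Step 1 — from the characteristic polynomial, algebraic multiplicity of λ = 5 is 4. From dim ker(M − (5)·I) = 2, there are exactly 2 Jordan blocks for λ = 5.
Step 2 — from the minimal polynomial, the factor (x − 5)^3 tells us the largest block for λ = 5 has size 3.
Step 3 — with total size 4, 2 blocks, and largest block 3, the block sizes (in nonincreasing order) are [3, 1].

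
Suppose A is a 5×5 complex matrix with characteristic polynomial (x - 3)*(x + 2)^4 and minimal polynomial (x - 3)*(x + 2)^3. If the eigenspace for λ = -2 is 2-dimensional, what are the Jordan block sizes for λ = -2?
Block sizes for λ = -2: [3, 1]

Step 1 — from the characteristic polynomial, algebraic multiplicity of λ = -2 is 4. From dim ker(A − (-2)·I) = 2, there are exactly 2 Jordan blocks for λ = -2.
Step 2 — from the minimal polynomial, the factor (x + 2)^3 tells us the largest block for λ = -2 has size 3.
Step 3 — with total size 4, 2 blocks, and largest block 3, the block sizes (in nonincreasing order) are [3, 1].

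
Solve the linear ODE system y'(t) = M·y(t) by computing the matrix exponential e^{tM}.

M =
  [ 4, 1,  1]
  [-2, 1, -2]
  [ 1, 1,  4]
e^{tM} =
  [t*exp(3*t) + exp(3*t), t*exp(3*t), t*exp(3*t)]
  [-2*t*exp(3*t), -2*t*exp(3*t) + exp(3*t), -2*t*exp(3*t)]
  [t*exp(3*t), t*exp(3*t), t*exp(3*t) + exp(3*t)]

Strategy: write M = P · J · P⁻¹ where J is a Jordan canonical form, so e^{tM} = P · e^{tJ} · P⁻¹, and e^{tJ} can be computed block-by-block.

M has Jordan form
J =
  [3, 1, 0]
  [0, 3, 0]
  [0, 0, 3]
(up to reordering of blocks).

Per-block formulas:
  For a 1×1 block at λ = 3: exp(t · [3]) = [e^(3t)].
  For a 2×2 Jordan block J_2(3): exp(t · J_2(3)) = e^(3t)·(I + t·N), where N is the 2×2 nilpotent shift.

After assembling e^{tJ} and conjugating by P, we get:

e^{tM} =
  [t*exp(3*t) + exp(3*t), t*exp(3*t), t*exp(3*t)]
  [-2*t*exp(3*t), -2*t*exp(3*t) + exp(3*t), -2*t*exp(3*t)]
  [t*exp(3*t), t*exp(3*t), t*exp(3*t) + exp(3*t)]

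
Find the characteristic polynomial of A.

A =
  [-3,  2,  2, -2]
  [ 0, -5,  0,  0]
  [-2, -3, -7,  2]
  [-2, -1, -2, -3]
x^4 + 18*x^3 + 120*x^2 + 350*x + 375

Expanding det(x·I − A) (e.g. by cofactor expansion or by noting that A is similar to its Jordan form J, which has the same characteristic polynomial as A) gives
  χ_A(x) = x^4 + 18*x^3 + 120*x^2 + 350*x + 375
which factors as (x + 3)*(x + 5)^3. The eigenvalues (with algebraic multiplicities) are λ = -5 with multiplicity 3, λ = -3 with multiplicity 1.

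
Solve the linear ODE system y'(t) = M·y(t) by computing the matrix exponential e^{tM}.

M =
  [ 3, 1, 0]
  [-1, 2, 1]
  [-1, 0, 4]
e^{tM} =
  [-t^2*exp(3*t)/2 + exp(3*t), -t^2*exp(3*t)/2 + t*exp(3*t), t^2*exp(3*t)/2]
  [-t*exp(3*t), -t*exp(3*t) + exp(3*t), t*exp(3*t)]
  [-t^2*exp(3*t)/2 - t*exp(3*t), -t^2*exp(3*t)/2, t^2*exp(3*t)/2 + t*exp(3*t) + exp(3*t)]

Strategy: write M = P · J · P⁻¹ where J is a Jordan canonical form, so e^{tM} = P · e^{tJ} · P⁻¹, and e^{tJ} can be computed block-by-block.

M has Jordan form
J =
  [3, 1, 0]
  [0, 3, 1]
  [0, 0, 3]
(up to reordering of blocks).

Per-block formulas:
  For a 3×3 Jordan block J_3(3): exp(t · J_3(3)) = e^(3t)·(I + t·N + (t^2/2)·N^2), where N is the 3×3 nilpotent shift.

After assembling e^{tJ} and conjugating by P, we get:

e^{tM} =
  [-t^2*exp(3*t)/2 + exp(3*t), -t^2*exp(3*t)/2 + t*exp(3*t), t^2*exp(3*t)/2]
  [-t*exp(3*t), -t*exp(3*t) + exp(3*t), t*exp(3*t)]
  [-t^2*exp(3*t)/2 - t*exp(3*t), -t^2*exp(3*t)/2, t^2*exp(3*t)/2 + t*exp(3*t) + exp(3*t)]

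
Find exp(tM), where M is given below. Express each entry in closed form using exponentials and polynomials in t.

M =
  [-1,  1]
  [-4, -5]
e^{tM} =
  [2*t*exp(-3*t) + exp(-3*t), t*exp(-3*t)]
  [-4*t*exp(-3*t), -2*t*exp(-3*t) + exp(-3*t)]

Strategy: write M = P · J · P⁻¹ where J is a Jordan canonical form, so e^{tM} = P · e^{tJ} · P⁻¹, and e^{tJ} can be computed block-by-block.

M has Jordan form
J =
  [-3,  1]
  [ 0, -3]
(up to reordering of blocks).

Per-block formulas:
  For a 2×2 Jordan block J_2(-3): exp(t · J_2(-3)) = e^(-3t)·(I + t·N), where N is the 2×2 nilpotent shift.

After assembling e^{tJ} and conjugating by P, we get:

e^{tM} =
  [2*t*exp(-3*t) + exp(-3*t), t*exp(-3*t)]
  [-4*t*exp(-3*t), -2*t*exp(-3*t) + exp(-3*t)]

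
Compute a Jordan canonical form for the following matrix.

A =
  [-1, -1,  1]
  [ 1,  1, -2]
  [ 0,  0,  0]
J_3(0)

The characteristic polynomial is
  det(x·I − A) = x^3

Eigenvalues and multiplicities (the geometric multiplicity of λ is n − rank(A − λI), which equals the number of Jordan blocks for λ):
  λ = 0: algebraic multiplicity = 3, geometric multiplicity = 1

Determining the block sizes for each eigenvalue:
  λ = 0: one block (gm = 1), so the single block has size am = 3 → block sizes [3]

Assembling the blocks gives a Jordan form
J =
  [0, 1, 0]
  [0, 0, 1]
  [0, 0, 0]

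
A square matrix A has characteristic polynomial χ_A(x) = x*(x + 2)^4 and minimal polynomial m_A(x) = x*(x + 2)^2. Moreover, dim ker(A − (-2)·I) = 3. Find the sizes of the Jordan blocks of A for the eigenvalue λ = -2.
Block sizes for λ = -2: [2, 1, 1]

Step 1 — from the characteristic polynomial, algebraic multiplicity of λ = -2 is 4. From dim ker(A − (-2)·I) = 3, there are exactly 3 Jordan blocks for λ = -2.
Step 2 — from the minimal polynomial, the factor (x + 2)^2 tells us the largest block for λ = -2 has size 2.
Step 3 — with total size 4, 3 blocks, and largest block 2, the block sizes (in nonincreasing order) are [2, 1, 1].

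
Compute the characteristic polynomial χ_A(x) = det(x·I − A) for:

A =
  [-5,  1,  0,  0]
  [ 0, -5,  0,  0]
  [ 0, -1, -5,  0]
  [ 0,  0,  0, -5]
x^4 + 20*x^3 + 150*x^2 + 500*x + 625

Expanding det(x·I − A) (e.g. by cofactor expansion or by noting that A is similar to its Jordan form J, which has the same characteristic polynomial as A) gives
  χ_A(x) = x^4 + 20*x^3 + 150*x^2 + 500*x + 625
which factors as (x + 5)^4. The eigenvalues (with algebraic multiplicities) are λ = -5 with multiplicity 4.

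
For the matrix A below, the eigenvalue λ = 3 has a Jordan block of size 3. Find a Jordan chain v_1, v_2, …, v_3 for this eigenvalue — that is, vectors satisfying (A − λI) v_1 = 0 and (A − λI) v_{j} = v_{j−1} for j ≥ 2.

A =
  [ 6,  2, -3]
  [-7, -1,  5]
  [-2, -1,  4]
A Jordan chain for λ = 3 of length 3:
v_1 = (1, -3, -1)ᵀ
v_2 = (3, -7, -2)ᵀ
v_3 = (1, 0, 0)ᵀ

Let N = A − (3)·I. We want v_3 with N^3 v_3 = 0 but N^2 v_3 ≠ 0; then v_{j-1} := N · v_j for j = 3, …, 2.

Pick v_3 = (1, 0, 0)ᵀ.
Then v_2 = N · v_3 = (3, -7, -2)ᵀ.
Then v_1 = N · v_2 = (1, -3, -1)ᵀ.

Sanity check: (A − (3)·I) v_1 = (0, 0, 0)ᵀ = 0. ✓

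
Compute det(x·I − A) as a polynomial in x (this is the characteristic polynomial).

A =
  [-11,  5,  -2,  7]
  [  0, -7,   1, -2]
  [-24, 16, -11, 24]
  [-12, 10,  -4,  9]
x^4 + 20*x^3 + 150*x^2 + 500*x + 625

Expanding det(x·I − A) (e.g. by cofactor expansion or by noting that A is similar to its Jordan form J, which has the same characteristic polynomial as A) gives
  χ_A(x) = x^4 + 20*x^3 + 150*x^2 + 500*x + 625
which factors as (x + 5)^4. The eigenvalues (with algebraic multiplicities) are λ = -5 with multiplicity 4.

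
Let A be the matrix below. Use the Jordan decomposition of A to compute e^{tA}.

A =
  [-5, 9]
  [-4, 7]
e^{tA} =
  [-6*t*exp(t) + exp(t), 9*t*exp(t)]
  [-4*t*exp(t), 6*t*exp(t) + exp(t)]

Strategy: write A = P · J · P⁻¹ where J is a Jordan canonical form, so e^{tA} = P · e^{tJ} · P⁻¹, and e^{tJ} can be computed block-by-block.

A has Jordan form
J =
  [1, 1]
  [0, 1]
(up to reordering of blocks).

Per-block formulas:
  For a 2×2 Jordan block J_2(1): exp(t · J_2(1)) = e^(1t)·(I + t·N), where N is the 2×2 nilpotent shift.

After assembling e^{tJ} and conjugating by P, we get:

e^{tA} =
  [-6*t*exp(t) + exp(t), 9*t*exp(t)]
  [-4*t*exp(t), 6*t*exp(t) + exp(t)]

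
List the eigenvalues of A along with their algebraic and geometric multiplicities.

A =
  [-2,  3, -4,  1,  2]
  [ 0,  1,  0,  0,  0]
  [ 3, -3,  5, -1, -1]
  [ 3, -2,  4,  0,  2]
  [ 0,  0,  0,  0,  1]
λ = 1: alg = 5, geom = 2

Step 1 — factor the characteristic polynomial to read off the algebraic multiplicities:
  χ_A(x) = (x - 1)^5

Step 2 — compute geometric multiplicities via the rank-nullity identity g(λ) = n − rank(A − λI):
  rank(A − (1)·I) = 3, so dim ker(A − (1)·I) = n − 3 = 2

Summary:
  λ = 1: algebraic multiplicity = 5, geometric multiplicity = 2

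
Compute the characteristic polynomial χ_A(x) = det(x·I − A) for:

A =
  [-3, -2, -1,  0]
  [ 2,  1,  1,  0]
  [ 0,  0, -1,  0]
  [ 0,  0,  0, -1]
x^4 + 4*x^3 + 6*x^2 + 4*x + 1

Expanding det(x·I − A) (e.g. by cofactor expansion or by noting that A is similar to its Jordan form J, which has the same characteristic polynomial as A) gives
  χ_A(x) = x^4 + 4*x^3 + 6*x^2 + 4*x + 1
which factors as (x + 1)^4. The eigenvalues (with algebraic multiplicities) are λ = -1 with multiplicity 4.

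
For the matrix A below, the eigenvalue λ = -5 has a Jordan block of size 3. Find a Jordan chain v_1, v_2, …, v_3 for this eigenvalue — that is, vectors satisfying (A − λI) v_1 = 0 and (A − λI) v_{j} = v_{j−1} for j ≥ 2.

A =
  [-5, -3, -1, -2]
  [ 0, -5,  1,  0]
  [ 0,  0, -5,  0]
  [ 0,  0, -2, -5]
A Jordan chain for λ = -5 of length 3:
v_1 = (1, 0, 0, 0)ᵀ
v_2 = (-1, 1, 0, -2)ᵀ
v_3 = (0, 0, 1, 0)ᵀ

Let N = A − (-5)·I. We want v_3 with N^3 v_3 = 0 but N^2 v_3 ≠ 0; then v_{j-1} := N · v_j for j = 3, …, 2.

Pick v_3 = (0, 0, 1, 0)ᵀ.
Then v_2 = N · v_3 = (-1, 1, 0, -2)ᵀ.
Then v_1 = N · v_2 = (1, 0, 0, 0)ᵀ.

Sanity check: (A − (-5)·I) v_1 = (0, 0, 0, 0)ᵀ = 0. ✓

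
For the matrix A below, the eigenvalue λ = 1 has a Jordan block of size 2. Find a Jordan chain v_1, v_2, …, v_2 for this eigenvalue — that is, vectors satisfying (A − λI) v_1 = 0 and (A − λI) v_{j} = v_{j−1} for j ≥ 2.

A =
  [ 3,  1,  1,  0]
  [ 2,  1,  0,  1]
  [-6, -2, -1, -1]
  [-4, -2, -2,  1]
A Jordan chain for λ = 1 of length 2:
v_1 = (2, 2, -6, -4)ᵀ
v_2 = (1, 0, 0, 0)ᵀ

Let N = A − (1)·I. We want v_2 with N^2 v_2 = 0 but N^1 v_2 ≠ 0; then v_{j-1} := N · v_j for j = 2, …, 2.

Pick v_2 = (1, 0, 0, 0)ᵀ.
Then v_1 = N · v_2 = (2, 2, -6, -4)ᵀ.

Sanity check: (A − (1)·I) v_1 = (0, 0, 0, 0)ᵀ = 0. ✓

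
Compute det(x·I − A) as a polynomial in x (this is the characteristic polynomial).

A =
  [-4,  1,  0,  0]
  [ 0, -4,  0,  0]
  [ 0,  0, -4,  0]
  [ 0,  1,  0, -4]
x^4 + 16*x^3 + 96*x^2 + 256*x + 256

Expanding det(x·I − A) (e.g. by cofactor expansion or by noting that A is similar to its Jordan form J, which has the same characteristic polynomial as A) gives
  χ_A(x) = x^4 + 16*x^3 + 96*x^2 + 256*x + 256
which factors as (x + 4)^4. The eigenvalues (with algebraic multiplicities) are λ = -4 with multiplicity 4.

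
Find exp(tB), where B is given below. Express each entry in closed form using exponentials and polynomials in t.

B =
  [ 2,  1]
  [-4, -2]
e^{tB} =
  [2*t + 1, t]
  [-4*t, 1 - 2*t]

Strategy: write B = P · J · P⁻¹ where J is a Jordan canonical form, so e^{tB} = P · e^{tJ} · P⁻¹, and e^{tJ} can be computed block-by-block.

B has Jordan form
J =
  [0, 1]
  [0, 0]
(up to reordering of blocks).

Per-block formulas:
  For a 2×2 Jordan block J_2(0): exp(t · J_2(0)) = e^(0t)·(I + t·N), where N is the 2×2 nilpotent shift.

After assembling e^{tJ} and conjugating by P, we get:

e^{tB} =
  [2*t + 1, t]
  [-4*t, 1 - 2*t]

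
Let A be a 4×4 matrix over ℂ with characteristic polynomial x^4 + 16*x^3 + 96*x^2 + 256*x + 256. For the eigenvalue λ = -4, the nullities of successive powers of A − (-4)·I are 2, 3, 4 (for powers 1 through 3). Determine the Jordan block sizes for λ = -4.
Block sizes for λ = -4: [3, 1]

From the dimensions of kernels of powers, the number of Jordan blocks of size at least j is d_j − d_{j−1} where d_j = dim ker(N^j) (with d_0 = 0). Computing the differences gives [2, 1, 1].
The number of blocks of size exactly k is (#blocks of size ≥ k) − (#blocks of size ≥ k + 1), so the partition is: 1 block(s) of size 1, 1 block(s) of size 3.
In nonincreasing order the block sizes are [3, 1].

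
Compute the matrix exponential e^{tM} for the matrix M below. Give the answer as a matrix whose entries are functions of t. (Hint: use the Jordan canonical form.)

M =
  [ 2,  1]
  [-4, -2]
e^{tM} =
  [2*t + 1, t]
  [-4*t, 1 - 2*t]

Strategy: write M = P · J · P⁻¹ where J is a Jordan canonical form, so e^{tM} = P · e^{tJ} · P⁻¹, and e^{tJ} can be computed block-by-block.

M has Jordan form
J =
  [0, 1]
  [0, 0]
(up to reordering of blocks).

Per-block formulas:
  For a 2×2 Jordan block J_2(0): exp(t · J_2(0)) = e^(0t)·(I + t·N), where N is the 2×2 nilpotent shift.

After assembling e^{tJ} and conjugating by P, we get:

e^{tM} =
  [2*t + 1, t]
  [-4*t, 1 - 2*t]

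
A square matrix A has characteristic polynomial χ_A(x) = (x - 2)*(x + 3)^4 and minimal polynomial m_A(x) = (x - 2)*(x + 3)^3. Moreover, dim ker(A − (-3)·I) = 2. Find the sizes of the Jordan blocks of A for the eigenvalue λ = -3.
Block sizes for λ = -3: [3, 1]

Step 1 — from the characteristic polynomial, algebraic multiplicity of λ = -3 is 4. From dim ker(A − (-3)·I) = 2, there are exactly 2 Jordan blocks for λ = -3.
Step 2 — from the minimal polynomial, the factor (x + 3)^3 tells us the largest block for λ = -3 has size 3.
Step 3 — with total size 4, 2 blocks, and largest block 3, the block sizes (in nonincreasing order) are [3, 1].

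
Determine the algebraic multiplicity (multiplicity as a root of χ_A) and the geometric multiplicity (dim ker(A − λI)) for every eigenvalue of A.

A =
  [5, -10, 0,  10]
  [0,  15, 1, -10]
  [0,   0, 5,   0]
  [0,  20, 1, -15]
λ = -5: alg = 1, geom = 1; λ = 5: alg = 3, geom = 2

Step 1 — factor the characteristic polynomial to read off the algebraic multiplicities:
  χ_A(x) = (x - 5)^3*(x + 5)

Step 2 — compute geometric multiplicities via the rank-nullity identity g(λ) = n − rank(A − λI):
  rank(A − (-5)·I) = 3, so dim ker(A − (-5)·I) = n − 3 = 1
  rank(A − (5)·I) = 2, so dim ker(A − (5)·I) = n − 2 = 2

Summary:
  λ = -5: algebraic multiplicity = 1, geometric multiplicity = 1
  λ = 5: algebraic multiplicity = 3, geometric multiplicity = 2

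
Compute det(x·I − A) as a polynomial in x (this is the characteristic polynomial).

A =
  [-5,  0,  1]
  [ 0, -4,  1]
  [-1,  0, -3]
x^3 + 12*x^2 + 48*x + 64

Expanding det(x·I − A) (e.g. by cofactor expansion or by noting that A is similar to its Jordan form J, which has the same characteristic polynomial as A) gives
  χ_A(x) = x^3 + 12*x^2 + 48*x + 64
which factors as (x + 4)^3. The eigenvalues (with algebraic multiplicities) are λ = -4 with multiplicity 3.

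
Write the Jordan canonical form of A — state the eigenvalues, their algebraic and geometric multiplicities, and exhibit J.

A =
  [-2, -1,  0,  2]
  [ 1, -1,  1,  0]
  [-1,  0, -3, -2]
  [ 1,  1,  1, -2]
J_3(-2) ⊕ J_1(-2)

The characteristic polynomial is
  det(x·I − A) = x^4 + 8*x^3 + 24*x^2 + 32*x + 16 = (x + 2)^4

Eigenvalues and multiplicities (the geometric multiplicity of λ is n − rank(A − λI), which equals the number of Jordan blocks for λ):
  λ = -2: algebraic multiplicity = 4, geometric multiplicity = 2

Determining the block sizes for each eigenvalue:
  λ = -2: with am = 4 and gm = 2, the partition is not yet determined (e.g. several partitions of 4 into 2 parts exist). Let N = A − (-2)·I. Computing rank(N^1) = 2, rank(N^2) = 1, rank(N^3) = 0; the number of blocks of size ≥ j is rank(N^{j−1}) − rank(N^j), giving [2, 1, 1]. So we have 1 block(s) of size 3, 1 block(s) of size 1 → block sizes [3, 1]

Assembling the blocks gives a Jordan form
J =
  [-2,  1,  0,  0]
  [ 0, -2,  1,  0]
  [ 0,  0, -2,  0]
  [ 0,  0,  0, -2]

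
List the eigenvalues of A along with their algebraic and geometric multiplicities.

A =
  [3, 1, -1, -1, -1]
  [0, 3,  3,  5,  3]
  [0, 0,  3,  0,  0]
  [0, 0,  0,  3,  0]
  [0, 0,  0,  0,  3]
λ = 3: alg = 5, geom = 3

Step 1 — factor the characteristic polynomial to read off the algebraic multiplicities:
  χ_A(x) = (x - 3)^5

Step 2 — compute geometric multiplicities via the rank-nullity identity g(λ) = n − rank(A − λI):
  rank(A − (3)·I) = 2, so dim ker(A − (3)·I) = n − 2 = 3

Summary:
  λ = 3: algebraic multiplicity = 5, geometric multiplicity = 3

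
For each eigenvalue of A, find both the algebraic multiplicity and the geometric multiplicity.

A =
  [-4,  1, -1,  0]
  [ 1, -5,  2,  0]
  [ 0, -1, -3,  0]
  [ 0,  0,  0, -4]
λ = -4: alg = 4, geom = 2

Step 1 — factor the characteristic polynomial to read off the algebraic multiplicities:
  χ_A(x) = (x + 4)^4

Step 2 — compute geometric multiplicities via the rank-nullity identity g(λ) = n − rank(A − λI):
  rank(A − (-4)·I) = 2, so dim ker(A − (-4)·I) = n − 2 = 2

Summary:
  λ = -4: algebraic multiplicity = 4, geometric multiplicity = 2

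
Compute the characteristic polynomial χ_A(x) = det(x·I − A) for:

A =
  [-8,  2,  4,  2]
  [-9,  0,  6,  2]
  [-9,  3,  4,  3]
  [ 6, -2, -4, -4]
x^4 + 8*x^3 + 24*x^2 + 32*x + 16

Expanding det(x·I − A) (e.g. by cofactor expansion or by noting that A is similar to its Jordan form J, which has the same characteristic polynomial as A) gives
  χ_A(x) = x^4 + 8*x^3 + 24*x^2 + 32*x + 16
which factors as (x + 2)^4. The eigenvalues (with algebraic multiplicities) are λ = -2 with multiplicity 4.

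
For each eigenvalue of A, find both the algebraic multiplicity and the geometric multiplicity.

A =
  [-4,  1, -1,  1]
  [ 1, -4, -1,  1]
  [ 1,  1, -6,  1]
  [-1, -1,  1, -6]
λ = -5: alg = 4, geom = 3

Step 1 — factor the characteristic polynomial to read off the algebraic multiplicities:
  χ_A(x) = (x + 5)^4

Step 2 — compute geometric multiplicities via the rank-nullity identity g(λ) = n − rank(A − λI):
  rank(A − (-5)·I) = 1, so dim ker(A − (-5)·I) = n − 1 = 3

Summary:
  λ = -5: algebraic multiplicity = 4, geometric multiplicity = 3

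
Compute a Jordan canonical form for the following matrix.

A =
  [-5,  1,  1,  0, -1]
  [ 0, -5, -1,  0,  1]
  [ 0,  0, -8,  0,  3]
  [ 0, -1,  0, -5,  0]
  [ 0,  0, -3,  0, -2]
J_3(-5) ⊕ J_1(-5) ⊕ J_1(-5)

The characteristic polynomial is
  det(x·I − A) = x^5 + 25*x^4 + 250*x^3 + 1250*x^2 + 3125*x + 3125 = (x + 5)^5

Eigenvalues and multiplicities (the geometric multiplicity of λ is n − rank(A − λI), which equals the number of Jordan blocks for λ):
  λ = -5: algebraic multiplicity = 5, geometric multiplicity = 3

Determining the block sizes for each eigenvalue:
  λ = -5: with am = 5 and gm = 3, the partition is not yet determined (e.g. several partitions of 5 into 3 parts exist). Let N = A − (-5)·I. Computing rank(N^1) = 2, rank(N^2) = 1, rank(N^3) = 0; the number of blocks of size ≥ j is rank(N^{j−1}) − rank(N^j), giving [3, 1, 1]. So we have 1 block(s) of size 3, 2 block(s) of size 1 → block sizes [3, 1, 1]

Assembling the blocks gives a Jordan form
J =
  [-5,  1,  0,  0,  0]
  [ 0, -5,  1,  0,  0]
  [ 0,  0, -5,  0,  0]
  [ 0,  0,  0, -5,  0]
  [ 0,  0,  0,  0, -5]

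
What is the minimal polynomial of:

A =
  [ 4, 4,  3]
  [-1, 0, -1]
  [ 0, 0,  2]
x^3 - 6*x^2 + 12*x - 8

The characteristic polynomial is χ_A(x) = (x - 2)^3, so the eigenvalues are known. The minimal polynomial is
  m_A(x) = Π_λ (x − λ)^{k_λ}
where k_λ is the size of the *largest* Jordan block for λ (equivalently, the smallest k with (A − λI)^k v = 0 for every generalised eigenvector v of λ).

  λ = 2: largest Jordan block has size 3, contributing (x − 2)^3

So m_A(x) = (x - 2)^3 = x^3 - 6*x^2 + 12*x - 8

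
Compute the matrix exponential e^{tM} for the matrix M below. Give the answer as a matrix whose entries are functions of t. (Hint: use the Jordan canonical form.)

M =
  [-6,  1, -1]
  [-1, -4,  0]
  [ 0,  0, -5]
e^{tM} =
  [-t*exp(-5*t) + exp(-5*t), t*exp(-5*t), t^2*exp(-5*t)/2 - t*exp(-5*t)]
  [-t*exp(-5*t), t*exp(-5*t) + exp(-5*t), t^2*exp(-5*t)/2]
  [0, 0, exp(-5*t)]

Strategy: write M = P · J · P⁻¹ where J is a Jordan canonical form, so e^{tM} = P · e^{tJ} · P⁻¹, and e^{tJ} can be computed block-by-block.

M has Jordan form
J =
  [-5,  1,  0]
  [ 0, -5,  1]
  [ 0,  0, -5]
(up to reordering of blocks).

Per-block formulas:
  For a 3×3 Jordan block J_3(-5): exp(t · J_3(-5)) = e^(-5t)·(I + t·N + (t^2/2)·N^2), where N is the 3×3 nilpotent shift.

After assembling e^{tJ} and conjugating by P, we get:

e^{tM} =
  [-t*exp(-5*t) + exp(-5*t), t*exp(-5*t), t^2*exp(-5*t)/2 - t*exp(-5*t)]
  [-t*exp(-5*t), t*exp(-5*t) + exp(-5*t), t^2*exp(-5*t)/2]
  [0, 0, exp(-5*t)]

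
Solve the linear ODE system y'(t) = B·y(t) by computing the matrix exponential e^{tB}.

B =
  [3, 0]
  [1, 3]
e^{tB} =
  [exp(3*t), 0]
  [t*exp(3*t), exp(3*t)]

Strategy: write B = P · J · P⁻¹ where J is a Jordan canonical form, so e^{tB} = P · e^{tJ} · P⁻¹, and e^{tJ} can be computed block-by-block.

B has Jordan form
J =
  [3, 1]
  [0, 3]
(up to reordering of blocks).

Per-block formulas:
  For a 2×2 Jordan block J_2(3): exp(t · J_2(3)) = e^(3t)·(I + t·N), where N is the 2×2 nilpotent shift.

After assembling e^{tJ} and conjugating by P, we get:

e^{tB} =
  [exp(3*t), 0]
  [t*exp(3*t), exp(3*t)]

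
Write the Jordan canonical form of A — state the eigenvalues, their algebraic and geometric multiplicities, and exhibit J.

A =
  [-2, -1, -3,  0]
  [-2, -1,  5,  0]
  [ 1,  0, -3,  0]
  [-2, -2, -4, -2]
J_3(-2) ⊕ J_1(-2)

The characteristic polynomial is
  det(x·I − A) = x^4 + 8*x^3 + 24*x^2 + 32*x + 16 = (x + 2)^4

Eigenvalues and multiplicities (the geometric multiplicity of λ is n − rank(A − λI), which equals the number of Jordan blocks for λ):
  λ = -2: algebraic multiplicity = 4, geometric multiplicity = 2

Determining the block sizes for each eigenvalue:
  λ = -2: with am = 4 and gm = 2, the partition is not yet determined (e.g. several partitions of 4 into 2 parts exist). Let N = A − (-2)·I. Computing rank(N^1) = 2, rank(N^2) = 1, rank(N^3) = 0; the number of blocks of size ≥ j is rank(N^{j−1}) − rank(N^j), giving [2, 1, 1]. So we have 1 block(s) of size 3, 1 block(s) of size 1 → block sizes [3, 1]

Assembling the blocks gives a Jordan form
J =
  [-2,  1,  0,  0]
  [ 0, -2,  1,  0]
  [ 0,  0, -2,  0]
  [ 0,  0,  0, -2]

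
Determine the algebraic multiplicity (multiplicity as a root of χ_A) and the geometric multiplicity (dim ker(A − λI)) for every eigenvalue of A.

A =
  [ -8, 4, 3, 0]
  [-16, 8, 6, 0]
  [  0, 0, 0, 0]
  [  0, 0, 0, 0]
λ = 0: alg = 4, geom = 3

Step 1 — factor the characteristic polynomial to read off the algebraic multiplicities:
  χ_A(x) = x^4

Step 2 — compute geometric multiplicities via the rank-nullity identity g(λ) = n − rank(A − λI):
  rank(A − (0)·I) = 1, so dim ker(A − (0)·I) = n − 1 = 3

Summary:
  λ = 0: algebraic multiplicity = 4, geometric multiplicity = 3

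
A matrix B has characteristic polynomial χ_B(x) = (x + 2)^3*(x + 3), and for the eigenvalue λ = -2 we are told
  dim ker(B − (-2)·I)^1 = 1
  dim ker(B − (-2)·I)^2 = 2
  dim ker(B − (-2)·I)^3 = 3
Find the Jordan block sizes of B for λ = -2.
Block sizes for λ = -2: [3]

From the dimensions of kernels of powers, the number of Jordan blocks of size at least j is d_j − d_{j−1} where d_j = dim ker(N^j) (with d_0 = 0). Computing the differences gives [1, 1, 1].
The number of blocks of size exactly k is (#blocks of size ≥ k) − (#blocks of size ≥ k + 1), so the partition is: 1 block(s) of size 3.
In nonincreasing order the block sizes are [3].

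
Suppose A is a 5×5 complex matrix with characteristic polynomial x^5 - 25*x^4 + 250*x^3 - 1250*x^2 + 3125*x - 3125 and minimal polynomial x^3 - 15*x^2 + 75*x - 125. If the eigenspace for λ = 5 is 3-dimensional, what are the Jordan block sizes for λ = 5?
Block sizes for λ = 5: [3, 1, 1]

Step 1 — from the characteristic polynomial, algebraic multiplicity of λ = 5 is 5. From dim ker(A − (5)·I) = 3, there are exactly 3 Jordan blocks for λ = 5.
Step 2 — from the minimal polynomial, the factor (x − 5)^3 tells us the largest block for λ = 5 has size 3.
Step 3 — with total size 5, 3 blocks, and largest block 3, the block sizes (in nonincreasing order) are [3, 1, 1].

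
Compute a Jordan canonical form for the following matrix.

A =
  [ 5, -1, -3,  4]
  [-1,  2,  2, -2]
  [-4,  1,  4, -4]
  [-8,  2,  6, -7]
J_3(1) ⊕ J_1(1)

The characteristic polynomial is
  det(x·I − A) = x^4 - 4*x^3 + 6*x^2 - 4*x + 1 = (x - 1)^4

Eigenvalues and multiplicities (the geometric multiplicity of λ is n − rank(A − λI), which equals the number of Jordan blocks for λ):
  λ = 1: algebraic multiplicity = 4, geometric multiplicity = 2

Determining the block sizes for each eigenvalue:
  λ = 1: with am = 4 and gm = 2, the partition is not yet determined (e.g. several partitions of 4 into 2 parts exist). Let N = A − (1)·I. Computing rank(N^1) = 2, rank(N^2) = 1, rank(N^3) = 0; the number of blocks of size ≥ j is rank(N^{j−1}) − rank(N^j), giving [2, 1, 1]. So we have 1 block(s) of size 3, 1 block(s) of size 1 → block sizes [3, 1]

Assembling the blocks gives a Jordan form
J =
  [1, 1, 0, 0]
  [0, 1, 1, 0]
  [0, 0, 1, 0]
  [0, 0, 0, 1]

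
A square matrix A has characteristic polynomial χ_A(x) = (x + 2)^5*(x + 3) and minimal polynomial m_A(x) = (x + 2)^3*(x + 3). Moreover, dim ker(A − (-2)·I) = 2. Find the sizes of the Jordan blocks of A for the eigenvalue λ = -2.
Block sizes for λ = -2: [3, 2]

Step 1 — from the characteristic polynomial, algebraic multiplicity of λ = -2 is 5. From dim ker(A − (-2)·I) = 2, there are exactly 2 Jordan blocks for λ = -2.
Step 2 — from the minimal polynomial, the factor (x + 2)^3 tells us the largest block for λ = -2 has size 3.
Step 3 — with total size 5, 2 blocks, and largest block 3, the block sizes (in nonincreasing order) are [3, 2].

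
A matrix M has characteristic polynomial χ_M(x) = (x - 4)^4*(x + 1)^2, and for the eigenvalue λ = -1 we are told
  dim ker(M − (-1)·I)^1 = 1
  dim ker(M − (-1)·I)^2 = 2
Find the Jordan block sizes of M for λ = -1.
Block sizes for λ = -1: [2]

From the dimensions of kernels of powers, the number of Jordan blocks of size at least j is d_j − d_{j−1} where d_j = dim ker(N^j) (with d_0 = 0). Computing the differences gives [1, 1].
The number of blocks of size exactly k is (#blocks of size ≥ k) − (#blocks of size ≥ k + 1), so the partition is: 1 block(s) of size 2.
In nonincreasing order the block sizes are [2].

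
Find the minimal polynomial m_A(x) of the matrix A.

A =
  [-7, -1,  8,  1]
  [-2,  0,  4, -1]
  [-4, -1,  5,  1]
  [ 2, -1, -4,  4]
x^4 - 2*x^3 - 8*x^2 + 18*x - 9

The characteristic polynomial is χ_A(x) = (x - 3)*(x - 1)^2*(x + 3), so the eigenvalues are known. The minimal polynomial is
  m_A(x) = Π_λ (x − λ)^{k_λ}
where k_λ is the size of the *largest* Jordan block for λ (equivalently, the smallest k with (A − λI)^k v = 0 for every generalised eigenvector v of λ).

  λ = -3: largest Jordan block has size 1, contributing (x + 3)
  λ = 1: largest Jordan block has size 2, contributing (x − 1)^2
  λ = 3: largest Jordan block has size 1, contributing (x − 3)

So m_A(x) = (x - 3)*(x - 1)^2*(x + 3) = x^4 - 2*x^3 - 8*x^2 + 18*x - 9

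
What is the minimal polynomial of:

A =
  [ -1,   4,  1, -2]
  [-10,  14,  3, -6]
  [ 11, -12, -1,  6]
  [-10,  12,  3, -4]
x^3 - 6*x^2 + 12*x - 8

The characteristic polynomial is χ_A(x) = (x - 2)^4, so the eigenvalues are known. The minimal polynomial is
  m_A(x) = Π_λ (x − λ)^{k_λ}
where k_λ is the size of the *largest* Jordan block for λ (equivalently, the smallest k with (A − λI)^k v = 0 for every generalised eigenvector v of λ).

  λ = 2: largest Jordan block has size 3, contributing (x − 2)^3

So m_A(x) = (x - 2)^3 = x^3 - 6*x^2 + 12*x - 8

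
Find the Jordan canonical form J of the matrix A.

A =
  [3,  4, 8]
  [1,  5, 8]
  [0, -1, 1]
J_3(3)

The characteristic polynomial is
  det(x·I − A) = x^3 - 9*x^2 + 27*x - 27 = (x - 3)^3

Eigenvalues and multiplicities (the geometric multiplicity of λ is n − rank(A − λI), which equals the number of Jordan blocks for λ):
  λ = 3: algebraic multiplicity = 3, geometric multiplicity = 1

Determining the block sizes for each eigenvalue:
  λ = 3: one block (gm = 1), so the single block has size am = 3 → block sizes [3]

Assembling the blocks gives a Jordan form
J =
  [3, 1, 0]
  [0, 3, 1]
  [0, 0, 3]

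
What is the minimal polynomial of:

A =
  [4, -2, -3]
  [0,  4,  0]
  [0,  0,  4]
x^2 - 8*x + 16

The characteristic polynomial is χ_A(x) = (x - 4)^3, so the eigenvalues are known. The minimal polynomial is
  m_A(x) = Π_λ (x − λ)^{k_λ}
where k_λ is the size of the *largest* Jordan block for λ (equivalently, the smallest k with (A − λI)^k v = 0 for every generalised eigenvector v of λ).

  λ = 4: largest Jordan block has size 2, contributing (x − 4)^2

So m_A(x) = (x - 4)^2 = x^2 - 8*x + 16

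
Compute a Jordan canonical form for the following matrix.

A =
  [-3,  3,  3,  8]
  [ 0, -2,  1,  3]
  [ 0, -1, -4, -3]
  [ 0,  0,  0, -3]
J_2(-3) ⊕ J_2(-3)

The characteristic polynomial is
  det(x·I − A) = x^4 + 12*x^3 + 54*x^2 + 108*x + 81 = (x + 3)^4

Eigenvalues and multiplicities (the geometric multiplicity of λ is n − rank(A − λI), which equals the number of Jordan blocks for λ):
  λ = -3: algebraic multiplicity = 4, geometric multiplicity = 2

Determining the block sizes for each eigenvalue:
  λ = -3: with am = 4 and gm = 2, the partition is not yet determined (e.g. several partitions of 4 into 2 parts exist). Let N = A − (-3)·I. Computing rank(N^1) = 2, rank(N^2) = 0; the number of blocks of size ≥ j is rank(N^{j−1}) − rank(N^j), giving [2, 2]. So we have 2 block(s) of size 2 → block sizes [2, 2]

Assembling the blocks gives a Jordan form
J =
  [-3,  1,  0,  0]
  [ 0, -3,  0,  0]
  [ 0,  0, -3,  1]
  [ 0,  0,  0, -3]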